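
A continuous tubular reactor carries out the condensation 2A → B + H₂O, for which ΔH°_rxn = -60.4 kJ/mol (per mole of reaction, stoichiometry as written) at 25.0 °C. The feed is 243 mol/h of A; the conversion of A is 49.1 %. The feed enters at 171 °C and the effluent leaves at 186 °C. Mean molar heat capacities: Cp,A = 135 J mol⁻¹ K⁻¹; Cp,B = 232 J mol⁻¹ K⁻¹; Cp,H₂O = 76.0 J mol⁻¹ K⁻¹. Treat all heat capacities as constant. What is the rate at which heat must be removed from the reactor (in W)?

Extent of reaction ξ = 0.491 × 243 / 2 = 59.657 mol/h
Reaction term: ξ·ΔH°_rxn = 59.657 × -60.4 = -3603.3 kJ/h
Sensible, feed 171→25 °C: -4789.5 kJ/h
Outlet flows (mol/h): A 123.69, B 59.657, H₂O 59.657
Sensible, products 25→186 °C: 5646.6 kJ/h
Q = ΔH = -2746.2 kJ/h = -0.76283 kW
Heat removed = 762.83 W

Q_out = 763 W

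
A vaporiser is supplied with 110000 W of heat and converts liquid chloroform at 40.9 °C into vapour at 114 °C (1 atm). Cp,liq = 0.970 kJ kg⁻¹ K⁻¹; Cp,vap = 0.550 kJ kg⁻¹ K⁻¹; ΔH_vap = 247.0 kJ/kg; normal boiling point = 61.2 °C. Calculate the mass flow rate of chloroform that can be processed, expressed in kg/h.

ṁ = 1340 kg/h

Δh = 0.970×(61.2−40.9) + 247.0 + 0.550×(114−61.2) = 295.73 kJ/kg
Q = 110000 W = 110 kJ/s = 396000 kJ/h
ṁ = Q/Δh = 396000 / 295.73 = 1339.1 kg/h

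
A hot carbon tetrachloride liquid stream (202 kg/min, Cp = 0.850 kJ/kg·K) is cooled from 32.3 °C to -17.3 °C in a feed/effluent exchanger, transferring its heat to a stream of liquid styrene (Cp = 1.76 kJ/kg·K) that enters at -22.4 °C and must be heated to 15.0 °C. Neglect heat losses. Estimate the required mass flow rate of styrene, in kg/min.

ṁ_c = 129 kg/min

Heat released by hot stream: Q = 202 × 0.850 × (32.3 − -17.3) = 8516.3 kJ/min
Energy balance on cold side (adiabatic exchanger): Q = ṁ_c·Cp_c·(T_c,out − T_c,in)
ṁ_c = 8516.3 / [1.76 × (15.0 − -22.4)] = 129.38 kg/min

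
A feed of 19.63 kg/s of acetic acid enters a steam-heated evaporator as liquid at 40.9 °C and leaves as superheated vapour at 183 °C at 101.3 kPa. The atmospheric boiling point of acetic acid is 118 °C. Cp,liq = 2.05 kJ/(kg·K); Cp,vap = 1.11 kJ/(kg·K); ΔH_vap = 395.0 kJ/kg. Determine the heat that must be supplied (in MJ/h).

Q = 44200 MJ/h

liquid 40.9→118 °C: 158.05 kJ/kg
vaporisation at 118 °C: 395 kJ/kg
vapour 118→183 °C: 72.15 kJ/kg
Δh = 158.05 + 395 + 72.15 = 625.2 kJ/kg
Q = ṁ·Δh = 19.63 kg/s × 625.2 kJ/kg = 12273 kJ/s
|Q| = 12273 kW = 44182 MJ/h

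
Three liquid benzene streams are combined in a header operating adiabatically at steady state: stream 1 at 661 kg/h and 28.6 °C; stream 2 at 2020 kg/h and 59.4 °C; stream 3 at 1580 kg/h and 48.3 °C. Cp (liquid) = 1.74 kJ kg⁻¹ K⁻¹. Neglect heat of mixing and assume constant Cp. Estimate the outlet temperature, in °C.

No heat crosses the boundary, so H_out = H_in.
T_out = Σ ṁᵢCp,ᵢTᵢ / Σ ṁᵢCp,ᵢ
      = 374460 / 7414.1 = 50.506 °C

T_out = 50.5 °C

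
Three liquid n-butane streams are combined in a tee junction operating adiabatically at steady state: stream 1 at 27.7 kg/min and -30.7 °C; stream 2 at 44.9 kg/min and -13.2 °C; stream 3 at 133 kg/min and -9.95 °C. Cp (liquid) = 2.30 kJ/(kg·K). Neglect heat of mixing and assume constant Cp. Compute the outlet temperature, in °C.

No heat crosses the boundary, so H_out = H_in.
Σ ṁᵢCp,ᵢTᵢ = 27.7×2.30×-30.7 + 44.9×2.30×-13.2 + 133×2.30×-9.95 = -6362.8
Σ ṁᵢCp,ᵢ = 27.7×2.30 + 44.9×2.30 + 133×2.30 = 472.88
T_out = -6362.8 / 472.88 = -13.455 °C

T_out = -13.5 °C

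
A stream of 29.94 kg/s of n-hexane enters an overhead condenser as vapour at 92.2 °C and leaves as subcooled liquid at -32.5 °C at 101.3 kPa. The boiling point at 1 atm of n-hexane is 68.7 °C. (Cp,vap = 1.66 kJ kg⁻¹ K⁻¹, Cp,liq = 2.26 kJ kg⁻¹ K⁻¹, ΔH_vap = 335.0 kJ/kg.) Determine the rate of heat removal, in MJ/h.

Q_c = 65000 MJ/h

vapour 92.2→68.7 °C: -39.01 kJ/kg
condensation at 68.7 °C: -335 kJ/kg
liquid 68.7→-32.5 °C: -228.71 kJ/kg
Δh = -39.01 + -335 + -228.71 = -602.72 kJ/kg
Q = ṁ·Δh = 29.94 kg/s × -602.72 kJ/kg = -18045 kJ/s
|Q| = 18045 kW = 64964 MJ/h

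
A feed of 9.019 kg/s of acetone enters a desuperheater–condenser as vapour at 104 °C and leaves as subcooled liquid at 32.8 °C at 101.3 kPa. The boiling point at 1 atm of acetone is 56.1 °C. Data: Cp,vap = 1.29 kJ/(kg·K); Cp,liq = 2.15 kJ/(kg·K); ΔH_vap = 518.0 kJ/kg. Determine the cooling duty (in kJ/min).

Q_c = 341000 kJ/min

vapour 104→56.1 °C: -61.791 kJ/kg
condensation at 56.1 °C: -518 kJ/kg
liquid 56.1→32.8 °C: -50.095 kJ/kg
Δh = -61.791 + -518 + -50.095 = -629.89 kJ/kg
Q = ṁ·Δh = 9.019 kg/s × -629.89 kJ/kg = -5680.9 kJ/s
|Q| = 5680.9 kW = 340860 kJ/min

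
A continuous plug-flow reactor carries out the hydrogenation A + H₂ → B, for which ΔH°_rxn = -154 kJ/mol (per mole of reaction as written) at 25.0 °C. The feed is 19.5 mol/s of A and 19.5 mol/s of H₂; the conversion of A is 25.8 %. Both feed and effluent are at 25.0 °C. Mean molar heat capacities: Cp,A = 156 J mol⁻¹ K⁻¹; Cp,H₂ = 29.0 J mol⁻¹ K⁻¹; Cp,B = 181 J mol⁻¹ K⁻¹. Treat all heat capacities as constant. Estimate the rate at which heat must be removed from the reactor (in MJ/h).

Extent of reaction ξ = 0.258 × 19.5 = 5.031 mol/s
Reaction term: ξ·ΔH°_rxn = 5.031 × -154 = -774.77 kJ/s
Q = ΔH = -774.77 kJ/s = -774.77 kW
Heat removed = 2789.2 MJ/h

Q_out = 2790 MJ/h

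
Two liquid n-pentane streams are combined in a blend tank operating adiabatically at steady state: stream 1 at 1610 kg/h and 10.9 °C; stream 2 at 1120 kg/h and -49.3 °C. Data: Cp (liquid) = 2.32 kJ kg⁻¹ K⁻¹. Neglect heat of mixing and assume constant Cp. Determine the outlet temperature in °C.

T_out = -13.8 °C

No heat crosses the boundary, so H_out = H_in.
T_out = Σ ṁᵢCp,ᵢTᵢ / Σ ṁᵢCp,ᵢ
      = -87387 / 6333.6 = -13.797 °C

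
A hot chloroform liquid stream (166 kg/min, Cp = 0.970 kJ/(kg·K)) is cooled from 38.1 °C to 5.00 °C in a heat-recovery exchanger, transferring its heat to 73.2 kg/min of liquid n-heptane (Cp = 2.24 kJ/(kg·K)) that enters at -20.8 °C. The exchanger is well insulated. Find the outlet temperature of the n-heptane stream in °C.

T_c,out = 11.7 °C

Heat released by hot stream: Q = 166 × 0.970 × (38.1 − 5.00) = 5329.8 kJ/min
Energy balance on cold side (adiabatic exchanger): Q = ṁ_c·Cp_c·(T_c,out − T_c,in)
T_c,out = -20.8 + 5329.8/(73.2 × 2.24) = 11.705 °C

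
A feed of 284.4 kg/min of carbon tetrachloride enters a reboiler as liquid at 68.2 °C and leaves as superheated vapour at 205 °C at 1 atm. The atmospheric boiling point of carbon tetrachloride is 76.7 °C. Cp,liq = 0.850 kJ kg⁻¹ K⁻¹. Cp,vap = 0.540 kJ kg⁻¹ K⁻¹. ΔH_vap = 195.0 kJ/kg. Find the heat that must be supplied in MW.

Q = 1.29 MW

liquid 68.2→76.7 °C: 7.225 kJ/kg
vaporisation at 76.7 °C: 195 kJ/kg
vapour 76.7→205 °C: 69.282 kJ/kg
Δh = 7.225 + 195 + 69.282 = 271.51 kJ/kg
Q = ṁ·Δh = 284.4 kg/min × 271.51 kJ/kg = 77217 kJ/min
|Q| = 1286.9 kW = 1.2869 MW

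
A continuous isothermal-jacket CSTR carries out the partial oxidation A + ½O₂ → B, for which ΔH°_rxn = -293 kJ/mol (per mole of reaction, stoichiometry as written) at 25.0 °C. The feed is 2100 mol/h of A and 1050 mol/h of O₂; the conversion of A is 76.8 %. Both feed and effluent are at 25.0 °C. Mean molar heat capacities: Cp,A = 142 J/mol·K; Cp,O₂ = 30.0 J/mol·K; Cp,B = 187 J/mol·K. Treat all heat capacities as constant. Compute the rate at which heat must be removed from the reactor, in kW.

Extent of reaction ξ = 0.768 × 2100 = 1612.8 mol/h
Reaction term: ξ·ΔH°_rxn = 1612.8 × -293 = -472550 kJ/h
Q = ΔH = -472550 kJ/h = -131.26 kW
Heat removed = 131.26 kW

Q_out = 131 kW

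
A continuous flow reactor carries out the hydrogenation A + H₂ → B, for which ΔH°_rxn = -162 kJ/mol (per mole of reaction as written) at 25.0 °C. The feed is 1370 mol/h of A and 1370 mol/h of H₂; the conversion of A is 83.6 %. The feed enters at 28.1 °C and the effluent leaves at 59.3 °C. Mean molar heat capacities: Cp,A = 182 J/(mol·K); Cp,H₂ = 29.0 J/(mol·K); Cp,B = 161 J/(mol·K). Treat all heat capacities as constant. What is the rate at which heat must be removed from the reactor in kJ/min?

Extent of reaction ξ = 0.836 × 1370 = 1145.3 mol/h
Reaction term: ξ·ΔH°_rxn = 1145.3 × -162 = -185540 kJ/h
Sensible, feed 28.1→25 °C: -896.12 kJ/h
Outlet flows (mol/h): A 224.68, H₂ 224.68, B 1145.3
Sensible, products 25→59.3 °C: 7950.9 kJ/h
Q = ΔH = -178490 kJ/h = -49.58 kW
Heat removed = 2974.8 kJ/min

Q_out = 2970 kJ/min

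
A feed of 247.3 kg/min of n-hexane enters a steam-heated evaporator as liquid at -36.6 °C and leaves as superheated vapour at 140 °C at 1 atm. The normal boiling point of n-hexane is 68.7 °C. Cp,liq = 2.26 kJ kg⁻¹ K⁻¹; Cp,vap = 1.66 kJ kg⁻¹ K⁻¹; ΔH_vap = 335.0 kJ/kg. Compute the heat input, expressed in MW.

Q = 2.85 MW

liquid -36.6→68.7 °C: 237.98 kJ/kg
vaporisation at 68.7 °C: 335 kJ/kg
vapour 68.7→140 °C: 118.36 kJ/kg
Δh = 237.98 + 335 + 118.36 = 691.34 kJ/kg
Q = ṁ·Δh = 247.3 kg/min × 691.34 kJ/kg = 170970 kJ/min
|Q| = 2849.5 kW = 2.8495 MW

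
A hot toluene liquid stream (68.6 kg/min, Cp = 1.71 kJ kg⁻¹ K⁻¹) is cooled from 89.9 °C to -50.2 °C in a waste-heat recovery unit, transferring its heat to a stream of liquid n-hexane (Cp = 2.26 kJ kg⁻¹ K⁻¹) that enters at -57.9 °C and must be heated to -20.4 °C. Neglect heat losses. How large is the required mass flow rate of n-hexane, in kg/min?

ṁ_c = 194 kg/min

Heat released by hot stream: Q = 68.6 × 1.71 × (89.9 − -50.2) = 16435 kJ/min
Energy balance on cold side (adiabatic exchanger): Q = ṁ_c·Cp_c·(T_c,out − T_c,in)
ṁ_c = 16435 / [2.26 × (-20.4 − -57.9)] = 193.92 kg/min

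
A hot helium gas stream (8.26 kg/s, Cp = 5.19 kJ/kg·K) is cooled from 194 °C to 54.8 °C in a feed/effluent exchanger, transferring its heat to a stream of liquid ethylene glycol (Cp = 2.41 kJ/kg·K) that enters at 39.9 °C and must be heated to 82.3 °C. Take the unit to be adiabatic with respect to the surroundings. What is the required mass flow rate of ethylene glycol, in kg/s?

ṁ_c = 58.4 kg/s

Heat released by hot stream: Q = 8.26 × 5.19 × (194 − 54.8) = 5967.4 kJ/s
Energy balance on cold side (adiabatic exchanger): Q = ṁ_c·Cp_c·(T_c,out − T_c,in)
ṁ_c = 5967.4 / [2.41 × (82.3 − 39.9)] = 58.399 kg/s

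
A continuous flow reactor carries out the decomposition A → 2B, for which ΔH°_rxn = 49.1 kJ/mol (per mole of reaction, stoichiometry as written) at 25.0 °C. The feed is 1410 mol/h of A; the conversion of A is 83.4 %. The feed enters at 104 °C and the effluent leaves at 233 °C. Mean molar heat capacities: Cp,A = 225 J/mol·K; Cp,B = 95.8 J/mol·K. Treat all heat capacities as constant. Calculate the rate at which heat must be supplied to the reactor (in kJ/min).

Extent of reaction ξ = 0.834 × 1410 = 1175.9 mol/h
Reaction term: ξ·ΔH°_rxn = 1175.9 × 49.1 = 57739 kJ/h
Sensible, feed 104→25 °C: -25063 kJ/h
Outlet flows (mol/h): A 234.06, B 2351.9
Sensible, products 25→233 °C: 57819 kJ/h
Q = ΔH = 90494 kJ/h = 25.137 kW
Heat supplied = 1508.2 kJ/min

Q_in = 1510 kJ/min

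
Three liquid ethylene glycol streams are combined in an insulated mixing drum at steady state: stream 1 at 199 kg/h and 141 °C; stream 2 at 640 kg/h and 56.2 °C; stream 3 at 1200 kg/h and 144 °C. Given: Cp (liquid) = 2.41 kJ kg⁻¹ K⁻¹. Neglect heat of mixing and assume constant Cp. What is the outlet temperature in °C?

No heat crosses the boundary, so H_out = H_in.
Σ ṁᵢCp,ᵢTᵢ = 199×2.41×141 + 640×2.41×56.2 + 1200×2.41×144 = 570750
Σ ṁᵢCp,ᵢ = 199×2.41 + 640×2.41 + 1200×2.41 = 4914
T_out = 570750 / 4914 = 116.15 °C

T_out = 116 °C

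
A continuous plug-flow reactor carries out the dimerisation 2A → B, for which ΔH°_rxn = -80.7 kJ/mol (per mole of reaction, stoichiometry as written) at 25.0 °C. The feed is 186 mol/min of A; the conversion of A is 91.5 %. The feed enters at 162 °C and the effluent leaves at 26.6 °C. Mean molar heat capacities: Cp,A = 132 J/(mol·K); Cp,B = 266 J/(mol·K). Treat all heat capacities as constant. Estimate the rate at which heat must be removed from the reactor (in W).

Q_out = 170000 W

Extent of reaction ξ = 0.915 × 186 / 2 = 85.095 mol/min
Reaction term: ξ·ΔH°_rxn = 85.095 × -80.7 = -6867.2 kJ/min
Sensible, feed 162→25 °C: -3363.6 kJ/min
Outlet flows (mol/min): A 15.81, B 85.095
Sensible, products 25→26.6 °C: 39.556 kJ/min
Q = ΔH = -10191 kJ/min = -169.85 kW
Heat removed = 169850 W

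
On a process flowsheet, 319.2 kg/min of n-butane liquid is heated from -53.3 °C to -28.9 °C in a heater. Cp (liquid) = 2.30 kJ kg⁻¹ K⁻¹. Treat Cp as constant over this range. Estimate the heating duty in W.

Q = 299000 W

Q = ṁ·Cp·ΔT = 319.2 × 2.30 × (-28.9 − -53.3) = 17914 kJ/min
Converting: 17914 / 60 s = 298.56 kW
Heating duty = 298560 W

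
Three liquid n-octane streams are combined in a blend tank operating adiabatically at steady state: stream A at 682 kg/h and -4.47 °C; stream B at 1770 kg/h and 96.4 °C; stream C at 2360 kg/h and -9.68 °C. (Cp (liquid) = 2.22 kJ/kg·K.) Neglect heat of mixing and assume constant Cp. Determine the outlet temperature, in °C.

T_out = 30.1 °C

Adiabatic, steady state ⇒ Σ ṁᵢCp,ᵢ(T_out − Tᵢ) = 0
Σ ṁᵢCp,ᵢTᵢ = 682×2.22×-4.47 + 1770×2.22×96.4 + 2360×2.22×-9.68 = 321310
Σ ṁᵢCp,ᵢ = 682×2.22 + 1770×2.22 + 2360×2.22 = 10683
T_out = 321310 / 10683 = 30.078 °C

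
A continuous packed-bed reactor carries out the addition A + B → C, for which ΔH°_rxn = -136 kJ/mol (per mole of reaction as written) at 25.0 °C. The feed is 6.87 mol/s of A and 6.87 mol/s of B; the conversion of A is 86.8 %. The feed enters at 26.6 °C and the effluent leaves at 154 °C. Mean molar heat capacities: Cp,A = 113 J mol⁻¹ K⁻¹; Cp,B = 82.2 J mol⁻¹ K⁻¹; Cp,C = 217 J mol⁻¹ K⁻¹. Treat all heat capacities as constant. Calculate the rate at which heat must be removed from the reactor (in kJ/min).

Q_out = 37400 kJ/min

Extent of reaction ξ = 0.868 × 6.87 = 5.9632 mol/s
Reaction term: ξ·ΔH°_rxn = 5.9632 × -136 = -810.99 kJ/s
Sensible, feed 26.6→25 °C: -2.1456 kJ/s
Outlet flows (mol/s): A 0.90684, B 0.90684, C 5.9632
Sensible, products 25→154 °C: 189.76 kJ/s
Q = ΔH = -623.37 kJ/s = -623.37 kW
Heat removed = 37402 kJ/min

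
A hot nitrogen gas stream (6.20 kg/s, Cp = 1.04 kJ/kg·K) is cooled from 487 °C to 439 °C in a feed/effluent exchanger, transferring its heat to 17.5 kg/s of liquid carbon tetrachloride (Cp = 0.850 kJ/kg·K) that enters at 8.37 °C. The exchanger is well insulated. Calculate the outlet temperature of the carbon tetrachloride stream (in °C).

Heat released by hot stream: Q = 6.20 × 1.04 × (487 − 439) = 309.5 kJ/s
Energy balance on cold side (adiabatic exchanger): Q = ṁ_c·Cp_c·(T_c,out − T_c,in)
T_c,out = 8.37 + 309.5/(17.5 × 0.850) = 29.177 °C

T_c,out = 29.2 °C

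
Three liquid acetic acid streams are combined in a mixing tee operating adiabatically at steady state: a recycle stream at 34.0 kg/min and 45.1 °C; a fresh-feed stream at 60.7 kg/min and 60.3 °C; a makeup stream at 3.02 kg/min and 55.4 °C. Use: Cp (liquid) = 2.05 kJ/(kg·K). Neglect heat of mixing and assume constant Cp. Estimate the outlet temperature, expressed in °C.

T_out = 54.9 °C

Adiabatic, steady state ⇒ Σ ṁᵢCp,ᵢ(T_out − Tᵢ) = 0
Σ ṁᵢCp,ᵢTᵢ = 34.0×2.05×45.1 + 60.7×2.05×60.3 + 3.02×2.05×55.4 = 10990
Σ ṁᵢCp,ᵢ = 34.0×2.05 + 60.7×2.05 + 3.02×2.05 = 200.33
T_out = 10990 / 200.33 = 54.86 °C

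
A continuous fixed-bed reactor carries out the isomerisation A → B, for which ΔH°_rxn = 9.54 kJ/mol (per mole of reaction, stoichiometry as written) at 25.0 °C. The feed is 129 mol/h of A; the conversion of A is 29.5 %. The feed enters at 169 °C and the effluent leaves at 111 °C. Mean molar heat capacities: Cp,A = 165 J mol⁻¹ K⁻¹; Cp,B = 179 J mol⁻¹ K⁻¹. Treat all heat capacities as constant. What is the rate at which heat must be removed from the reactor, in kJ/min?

Q_out = 13.8 kJ/min

Extent of reaction ξ = 0.295 × 129 = 38.055 mol/h
Reaction term: ξ·ΔH°_rxn = 38.055 × 9.54 = 363.04 kJ/h
Sensible, feed 169→25 °C: -3065 kJ/h
Outlet flows (mol/h): A 90.945, B 38.055
Sensible, products 25→111 °C: 1876.3 kJ/h
Q = ΔH = -825.67 kJ/h = -0.22935 kW
Heat removed = 13.761 kJ/min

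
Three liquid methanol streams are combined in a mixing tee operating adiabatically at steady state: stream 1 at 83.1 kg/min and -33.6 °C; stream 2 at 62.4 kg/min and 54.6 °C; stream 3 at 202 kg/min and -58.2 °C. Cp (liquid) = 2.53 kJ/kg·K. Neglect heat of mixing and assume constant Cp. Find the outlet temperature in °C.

T_out = -32.1 °C

No heat crosses the boundary, so H_out = H_in.
Σ ṁᵢCp,ᵢTᵢ = 83.1×2.53×-33.6 + 62.4×2.53×54.6 + 202×2.53×-58.2 = -28188
Σ ṁᵢCp,ᵢ = 83.1×2.53 + 62.4×2.53 + 202×2.53 = 879.17
T_out = -28188 / 879.17 = -32.062 °C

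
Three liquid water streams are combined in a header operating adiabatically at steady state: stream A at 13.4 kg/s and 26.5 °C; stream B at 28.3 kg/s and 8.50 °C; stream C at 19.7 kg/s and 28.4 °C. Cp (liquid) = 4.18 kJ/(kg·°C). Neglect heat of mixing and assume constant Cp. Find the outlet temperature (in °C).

Adiabatic, steady state ⇒ Σ ṁᵢCp,ᵢ(T_out − Tᵢ) = 0
Σ ṁᵢCp,ᵢTᵢ = 13.4×4.18×26.5 + 28.3×4.18×8.50 + 19.7×4.18×28.4 = 4828.4
Σ ṁᵢCp,ᵢ = 13.4×4.18 + 28.3×4.18 + 19.7×4.18 = 256.65
T_out = 4828.4 / 256.65 = 18.813 °C

T_out = 18.8 °C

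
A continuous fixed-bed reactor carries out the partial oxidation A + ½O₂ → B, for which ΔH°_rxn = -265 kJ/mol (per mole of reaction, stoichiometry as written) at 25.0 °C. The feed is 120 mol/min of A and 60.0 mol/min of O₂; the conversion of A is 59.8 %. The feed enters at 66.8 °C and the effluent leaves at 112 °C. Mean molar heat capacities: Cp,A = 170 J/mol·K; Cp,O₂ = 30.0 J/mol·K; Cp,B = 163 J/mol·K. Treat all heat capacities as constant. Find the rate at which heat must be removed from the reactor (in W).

Extent of reaction ξ = 0.598 × 120 = 71.76 mol/min
Reaction term: ξ·ΔH°_rxn = 71.76 × -265 = -19016 kJ/min
Sensible, feed 66.8→25 °C: -927.96 kJ/min
Outlet flows (mol/min): A 48.24, O₂ 24.12, B 71.76
Sensible, products 25→112 °C: 1794.1 kJ/min
Q = ΔH = -18150 kJ/min = -302.51 kW
Heat removed = 302510 W

Q_out = 303000 W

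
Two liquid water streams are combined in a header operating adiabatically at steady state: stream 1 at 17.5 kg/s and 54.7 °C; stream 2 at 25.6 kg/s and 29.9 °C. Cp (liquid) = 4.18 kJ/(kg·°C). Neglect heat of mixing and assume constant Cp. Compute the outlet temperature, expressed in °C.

Energy balance with Q = 0: Σ ṁᵢCp,ᵢ(T_out − Tᵢ) = 0
T_out = Σ ṁᵢCp,ᵢTᵢ / Σ ṁᵢCp,ᵢ
      = 7200.8 / 180.16 = 39.97 °C

T_out = 40.0 °C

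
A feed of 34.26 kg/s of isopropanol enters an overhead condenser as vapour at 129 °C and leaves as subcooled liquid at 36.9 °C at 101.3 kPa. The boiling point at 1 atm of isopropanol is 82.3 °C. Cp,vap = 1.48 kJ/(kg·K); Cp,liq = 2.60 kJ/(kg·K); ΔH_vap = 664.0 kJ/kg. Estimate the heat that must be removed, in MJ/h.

vapour 129→82.3 °C: -69.116 kJ/kg
condensation at 82.3 °C: -664 kJ/kg
liquid 82.3→36.9 °C: -118.04 kJ/kg
Δh = -69.116 + -664 + -118.04 = -851.16 kJ/kg
Q = ṁ·Δh = 34.26 kg/s × -851.16 kJ/kg = -29161 kJ/s
|Q| = 29161 kW = 104980 MJ/h

Q_c = 105000 MJ/h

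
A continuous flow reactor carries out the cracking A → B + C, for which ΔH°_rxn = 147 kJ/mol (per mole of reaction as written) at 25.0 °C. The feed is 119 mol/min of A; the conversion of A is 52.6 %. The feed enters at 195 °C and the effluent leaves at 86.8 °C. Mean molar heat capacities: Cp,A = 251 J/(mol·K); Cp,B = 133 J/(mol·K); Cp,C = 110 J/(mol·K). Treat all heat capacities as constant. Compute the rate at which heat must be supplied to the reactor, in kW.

Q_in = 99.0 kW

Extent of reaction ξ = 0.526 × 119 = 62.594 mol/min
Reaction term: ξ·ΔH°_rxn = 62.594 × 147 = 9201.3 kJ/min
Sensible, feed 195→25 °C: -5077.7 kJ/min
Outlet flows (mol/min): A 56.406, B 62.594, C 62.594
Sensible, products 25→86.8 °C: 1815 kJ/min
Q = ΔH = 5938.5 kJ/min = 98.976 kW
Heat supplied = 98.976 kW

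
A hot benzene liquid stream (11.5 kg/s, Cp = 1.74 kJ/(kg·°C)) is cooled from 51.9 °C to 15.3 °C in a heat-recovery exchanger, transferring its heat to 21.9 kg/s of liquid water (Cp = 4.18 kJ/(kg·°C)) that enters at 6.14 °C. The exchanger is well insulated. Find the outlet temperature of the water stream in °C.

T_c,out = 14.1 °C

Heat released by hot stream: Q = 11.5 × 1.74 × (51.9 − 15.3) = 732.37 kJ/s
Energy balance on cold side (adiabatic exchanger): Q = ṁ_c·Cp_c·(T_c,out − T_c,in)
T_c,out = 6.14 + 732.37/(21.9 × 4.18) = 14.14 °C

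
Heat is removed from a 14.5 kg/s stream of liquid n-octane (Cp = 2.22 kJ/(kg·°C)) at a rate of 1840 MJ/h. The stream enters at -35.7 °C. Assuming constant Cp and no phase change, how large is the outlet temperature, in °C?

T_out = -51.6 °C

Q = 1840 MJ/h = 511.11 kJ/s
ΔT = Q/(ṁ·Cp) = 511.11/(14.5×2.22) = 15.878 K
T_out = -35.7 − 15.878 = -51.578 °C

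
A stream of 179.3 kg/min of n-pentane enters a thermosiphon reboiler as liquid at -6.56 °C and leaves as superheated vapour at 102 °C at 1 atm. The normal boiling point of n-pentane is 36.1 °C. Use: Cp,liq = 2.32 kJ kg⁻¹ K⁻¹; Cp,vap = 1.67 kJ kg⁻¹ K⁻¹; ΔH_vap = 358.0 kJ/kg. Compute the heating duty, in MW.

Q = 1.69 MW

liquid -6.56→36.1 °C: 98.971 kJ/kg
vaporisation at 36.1 °C: 358 kJ/kg
vapour 36.1→102 °C: 110.05 kJ/kg
Δh = 98.971 + 358 + 110.05 = 567.02 kJ/kg
Q = ṁ·Δh = 179.3 kg/min × 567.02 kJ/kg = 101670 kJ/min
|Q| = 1694.5 kW = 1.6945 MW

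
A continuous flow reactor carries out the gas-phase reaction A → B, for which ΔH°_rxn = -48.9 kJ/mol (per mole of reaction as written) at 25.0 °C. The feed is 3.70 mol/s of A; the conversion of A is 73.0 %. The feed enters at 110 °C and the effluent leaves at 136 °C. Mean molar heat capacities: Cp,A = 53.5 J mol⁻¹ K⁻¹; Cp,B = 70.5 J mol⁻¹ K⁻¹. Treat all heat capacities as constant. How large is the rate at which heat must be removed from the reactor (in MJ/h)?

Q_out = 439 MJ/h

Extent of reaction ξ = 0.730 × 3.70 = 2.701 mol/s
Reaction term: ξ·ΔH°_rxn = 2.701 × -48.9 = -132.08 kJ/s
Sensible, feed 110→25 °C: -16.826 kJ/s
Outlet flows (mol/s): A 0.999, B 2.701
Sensible, products 25→136 °C: 27.069 kJ/s
Q = ΔH = -121.84 kJ/s = -121.84 kW
Heat removed = 438.61 MJ/h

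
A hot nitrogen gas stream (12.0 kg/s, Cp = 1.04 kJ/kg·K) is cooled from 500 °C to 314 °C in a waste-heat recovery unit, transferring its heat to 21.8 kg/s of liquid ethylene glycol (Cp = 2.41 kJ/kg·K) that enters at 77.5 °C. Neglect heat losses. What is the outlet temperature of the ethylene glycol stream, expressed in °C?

Heat released by hot stream: Q = 12.0 × 1.04 × (500 − 314) = 2321.3 kJ/s
Energy balance on cold side (adiabatic exchanger): Q = ṁ_c·Cp_c·(T_c,out − T_c,in)
T_c,out = 77.5 + 2321.3/(21.8 × 2.41) = 121.68 °C

T_c,out = 122 °C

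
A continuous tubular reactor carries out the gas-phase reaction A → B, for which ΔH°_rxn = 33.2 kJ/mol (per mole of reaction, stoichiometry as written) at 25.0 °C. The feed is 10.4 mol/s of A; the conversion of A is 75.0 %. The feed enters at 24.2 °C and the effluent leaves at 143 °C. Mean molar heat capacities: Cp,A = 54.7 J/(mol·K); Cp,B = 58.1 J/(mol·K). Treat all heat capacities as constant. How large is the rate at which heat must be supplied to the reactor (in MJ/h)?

Extent of reaction ξ = 0.750 × 10.4 = 7.8 mol/s
Reaction term: ξ·ΔH°_rxn = 7.8 × 33.2 = 258.96 kJ/s
Sensible, feed 24.2→25 °C: 0.4551 kJ/s
Outlet flows (mol/s): A 2.6, B 7.8
Sensible, products 25→143 °C: 70.257 kJ/s
Q = ΔH = 329.67 kJ/s = 329.67 kW
Heat supplied = 1186.8 MJ/h

Q_in = 1190 MJ/h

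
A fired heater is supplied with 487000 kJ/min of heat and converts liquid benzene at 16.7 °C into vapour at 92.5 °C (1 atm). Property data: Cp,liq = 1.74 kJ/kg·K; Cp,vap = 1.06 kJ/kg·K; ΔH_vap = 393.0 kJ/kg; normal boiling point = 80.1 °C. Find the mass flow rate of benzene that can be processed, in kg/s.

Δh = 1.74×(80.1−16.7) + 393.0 + 1.06×(92.5−80.1) = 516.46 kJ/kg
Q = 487000 kJ/min = 8116.7 kJ/s = 8116.7 kJ/s
ṁ = Q/Δh = 8116.7 / 516.46 = 15.716 kg/s

ṁ = 15.7 kg/s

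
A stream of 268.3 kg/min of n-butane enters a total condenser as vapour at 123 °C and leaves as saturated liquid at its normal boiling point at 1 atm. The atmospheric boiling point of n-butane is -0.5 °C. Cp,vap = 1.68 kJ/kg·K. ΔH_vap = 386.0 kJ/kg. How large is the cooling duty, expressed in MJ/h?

vapour 123→-0.5 °C: -207.48 kJ/kg
condensation at -0.5 °C: -386 kJ/kg
Δh = -207.48 + -386 = -593.48 kJ/kg
Q = ṁ·Δh = 268.3 kg/min × -593.48 kJ/kg = -159230 kJ/min
|Q| = 2653.8 kW = 9553.8 MJ/h

Q_c = 9550 MJ/h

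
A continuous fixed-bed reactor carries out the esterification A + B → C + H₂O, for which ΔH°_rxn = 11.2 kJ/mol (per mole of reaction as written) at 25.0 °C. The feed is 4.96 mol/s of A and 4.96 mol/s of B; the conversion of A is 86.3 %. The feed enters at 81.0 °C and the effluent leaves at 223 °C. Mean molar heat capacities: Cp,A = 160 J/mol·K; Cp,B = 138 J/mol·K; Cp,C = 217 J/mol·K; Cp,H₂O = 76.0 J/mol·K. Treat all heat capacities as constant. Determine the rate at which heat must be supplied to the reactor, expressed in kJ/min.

Extent of reaction ξ = 0.863 × 4.96 = 4.2805 mol/s
Reaction term: ξ·ΔH°_rxn = 4.2805 × 11.2 = 47.941 kJ/s
Sensible, feed 81.0→25 °C: -82.772 kJ/s
Outlet flows (mol/s): A 0.67952, B 0.67952, C 4.2805, H₂O 4.2805
Sensible, products 25→223 °C: 288.42 kJ/s
Q = ΔH = 253.59 kJ/s = 253.59 kW
Heat supplied = 15215 kJ/min

Q_in = 15200 kJ/min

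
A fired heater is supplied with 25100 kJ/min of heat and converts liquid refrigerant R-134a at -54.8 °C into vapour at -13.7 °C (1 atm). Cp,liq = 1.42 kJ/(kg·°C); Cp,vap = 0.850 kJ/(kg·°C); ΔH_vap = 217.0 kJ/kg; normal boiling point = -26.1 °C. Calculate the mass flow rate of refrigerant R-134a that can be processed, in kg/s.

ṁ = 1.56 kg/s

Δh = 1.42×(-26.1−-54.8) + 217.0 + 0.850×(-13.7−-26.1) = 268.29 kJ/kg
Q = 25100 kJ/min = 418.33 kJ/s = 418.33 kJ/s
ṁ = Q/Δh = 418.33 / 268.29 = 1.5592 kg/s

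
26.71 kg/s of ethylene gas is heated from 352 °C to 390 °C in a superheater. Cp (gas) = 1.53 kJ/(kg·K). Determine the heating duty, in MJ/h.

Q = 5590 MJ/h

Q = ṁ·Cp·ΔT = 26.71 × 1.53 × (390 − 352) = 1552.9 kJ/s
Heating duty = 5590.5 MJ/h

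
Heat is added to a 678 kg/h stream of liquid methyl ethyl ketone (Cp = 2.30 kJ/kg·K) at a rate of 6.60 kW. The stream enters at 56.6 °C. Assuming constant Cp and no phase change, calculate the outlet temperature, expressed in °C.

Q = 6.60 kW = 23760 kJ/h
ΔT = Q/(ṁ·Cp) = 23760/(678×2.30) = 15.237 K
T_out = 56.6 + 15.237 = 71.837 °C

T_out = 71.8 °C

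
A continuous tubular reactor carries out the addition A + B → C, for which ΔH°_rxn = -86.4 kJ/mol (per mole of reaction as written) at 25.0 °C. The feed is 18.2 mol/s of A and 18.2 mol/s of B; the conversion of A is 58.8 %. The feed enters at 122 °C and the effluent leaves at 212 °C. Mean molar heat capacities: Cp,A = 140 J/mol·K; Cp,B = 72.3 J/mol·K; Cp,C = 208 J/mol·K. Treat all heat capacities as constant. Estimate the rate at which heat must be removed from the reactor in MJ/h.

Extent of reaction ξ = 0.588 × 18.2 = 10.702 mol/s
Reaction term: ξ·ΔH°_rxn = 10.702 × -86.4 = -924.62 kJ/s
Sensible, feed 122→25 °C: -374.79 kJ/s
Outlet flows (mol/s): A 7.4984, B 7.4984, C 10.702
Sensible, products 25→212 °C: 713.94 kJ/s
Q = ΔH = -585.48 kJ/s = -585.48 kW
Heat removed = 2107.7 MJ/h

Q_out = 2110 MJ/h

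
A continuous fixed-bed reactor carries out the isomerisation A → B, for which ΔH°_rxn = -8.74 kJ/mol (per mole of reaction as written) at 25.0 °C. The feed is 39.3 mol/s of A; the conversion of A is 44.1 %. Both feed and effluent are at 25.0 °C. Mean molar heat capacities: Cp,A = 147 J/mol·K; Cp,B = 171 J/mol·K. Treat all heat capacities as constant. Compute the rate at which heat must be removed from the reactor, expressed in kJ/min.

Q_out = 9090 kJ/min

Extent of reaction ξ = 0.441 × 39.3 = 17.331 mol/s
Reaction term: ξ·ΔH°_rxn = 17.331 × -8.74 = -151.48 kJ/s
Q = ΔH = -151.48 kJ/s = -151.48 kW
Heat removed = 9088.5 kJ/min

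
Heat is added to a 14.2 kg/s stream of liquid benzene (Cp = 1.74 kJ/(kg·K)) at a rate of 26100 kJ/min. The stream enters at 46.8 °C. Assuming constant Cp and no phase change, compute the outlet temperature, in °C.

Q = 26100 kJ/min = 435 kJ/s
ΔT = Q/(ṁ·Cp) = 435/(14.2×1.74) = 17.606 K
T_out = 46.8 + 17.606 = 64.406 °C

T_out = 64.4 °C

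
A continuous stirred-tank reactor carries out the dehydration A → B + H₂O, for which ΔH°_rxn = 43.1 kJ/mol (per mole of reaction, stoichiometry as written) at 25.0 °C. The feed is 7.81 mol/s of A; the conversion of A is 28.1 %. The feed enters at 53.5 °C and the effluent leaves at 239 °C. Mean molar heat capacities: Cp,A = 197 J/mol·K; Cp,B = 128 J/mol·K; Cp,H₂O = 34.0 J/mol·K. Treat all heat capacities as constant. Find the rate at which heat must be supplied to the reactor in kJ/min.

Q_in = 21800 kJ/min

Extent of reaction ξ = 0.281 × 7.81 = 2.1946 mol/s
Reaction term: ξ·ΔH°_rxn = 2.1946 × 43.1 = 94.588 kJ/s
Sensible, feed 53.5→25 °C: -43.849 kJ/s
Outlet flows (mol/s): A 5.6154, B 2.1946, H₂O 2.1946
Sensible, products 25→239 °C: 312.82 kJ/s
Q = ΔH = 363.55 kJ/s = 363.55 kW
Heat supplied = 21813 kJ/min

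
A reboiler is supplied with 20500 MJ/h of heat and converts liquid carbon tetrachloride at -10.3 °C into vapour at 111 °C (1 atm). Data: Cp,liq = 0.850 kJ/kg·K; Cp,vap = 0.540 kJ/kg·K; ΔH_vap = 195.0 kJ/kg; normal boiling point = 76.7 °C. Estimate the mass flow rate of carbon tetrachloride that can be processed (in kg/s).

ṁ = 19.8 kg/s

Δh = 0.850×(76.7−-10.3) + 195.0 + 0.540×(111−76.7) = 287.47 kJ/kg
Q = 20500 MJ/h = 5694.4 kJ/s = 5694.4 kJ/s
ṁ = Q/Δh = 5694.4 / 287.47 = 19.809 kg/s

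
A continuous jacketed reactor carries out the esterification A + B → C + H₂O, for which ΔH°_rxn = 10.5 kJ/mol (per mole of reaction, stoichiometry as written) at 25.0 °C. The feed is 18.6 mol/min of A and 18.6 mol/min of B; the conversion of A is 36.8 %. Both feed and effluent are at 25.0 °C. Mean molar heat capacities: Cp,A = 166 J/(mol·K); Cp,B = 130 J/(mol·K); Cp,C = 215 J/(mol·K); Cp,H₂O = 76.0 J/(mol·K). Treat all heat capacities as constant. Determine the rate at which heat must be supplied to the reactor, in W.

Extent of reaction ξ = 0.368 × 18.6 = 6.8448 mol/min
Reaction term: ξ·ΔH°_rxn = 6.8448 × 10.5 = 71.87 kJ/min
Q = ΔH = 71.87 kJ/min = 1.1978 kW
Heat supplied = 1197.8 W

Q_in = 1200 W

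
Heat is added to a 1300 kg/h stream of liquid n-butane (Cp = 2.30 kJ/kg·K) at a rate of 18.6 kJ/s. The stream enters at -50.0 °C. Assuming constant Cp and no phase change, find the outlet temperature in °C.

T_out = -27.6 °C

Q = 18.6 kJ/s = 66960 kJ/h
ΔT = Q/(ṁ·Cp) = 66960/(1300×2.30) = 22.395 K
T_out = -50.0 + 22.395 = -27.605 °C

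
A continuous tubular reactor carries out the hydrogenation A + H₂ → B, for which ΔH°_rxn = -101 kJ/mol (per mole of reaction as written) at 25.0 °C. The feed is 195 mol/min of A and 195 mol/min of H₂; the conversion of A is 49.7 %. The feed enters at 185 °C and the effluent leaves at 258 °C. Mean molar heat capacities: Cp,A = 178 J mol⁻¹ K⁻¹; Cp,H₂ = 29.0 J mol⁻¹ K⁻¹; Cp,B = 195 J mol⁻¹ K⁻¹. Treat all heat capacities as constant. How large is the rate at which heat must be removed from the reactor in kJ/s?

Q_out = 119 kJ/s

Extent of reaction ξ = 0.497 × 195 = 96.915 mol/min
Reaction term: ξ·ΔH°_rxn = 96.915 × -101 = -9788.4 kJ/min
Sensible, feed 185→25 °C: -6458.4 kJ/min
Outlet flows (mol/min): A 98.085, H₂ 98.085, B 96.915
Sensible, products 25→258 °C: 9134.1 kJ/min
Q = ΔH = -7112.7 kJ/min = -118.55 kW
Heat removed = 118.55 kJ/s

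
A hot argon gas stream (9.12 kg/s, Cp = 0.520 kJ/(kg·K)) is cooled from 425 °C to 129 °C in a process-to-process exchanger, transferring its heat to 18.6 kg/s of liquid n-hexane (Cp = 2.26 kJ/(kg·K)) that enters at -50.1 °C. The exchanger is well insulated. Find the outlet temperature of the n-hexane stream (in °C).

T_c,out = -16.7 °C

Heat released by hot stream: Q = 9.12 × 0.520 × (425 − 129) = 1403.8 kJ/s
Energy balance on cold side (adiabatic exchanger): Q = ṁ_c·Cp_c·(T_c,out − T_c,in)
T_c,out = -50.1 + 1403.8/(18.6 × 2.26) = -16.706 °C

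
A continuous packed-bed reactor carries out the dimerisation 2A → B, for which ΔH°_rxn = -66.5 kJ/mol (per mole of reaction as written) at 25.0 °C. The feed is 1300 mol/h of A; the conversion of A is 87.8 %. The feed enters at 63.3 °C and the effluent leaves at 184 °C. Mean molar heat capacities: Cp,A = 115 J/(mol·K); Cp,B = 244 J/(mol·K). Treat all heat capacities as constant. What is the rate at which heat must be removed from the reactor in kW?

Q_out = 5.18 kW

Extent of reaction ξ = 0.878 × 1300 / 2 = 570.7 mol/h
Reaction term: ξ·ΔH°_rxn = 570.7 × -66.5 = -37952 kJ/h
Sensible, feed 63.3→25 °C: -5725.9 kJ/h
Outlet flows (mol/h): A 158.6, B 570.7
Sensible, products 25→184 °C: 25041 kJ/h
Q = ΔH = -18637 kJ/h = -5.1768 kW
Heat removed = 5.1768 kW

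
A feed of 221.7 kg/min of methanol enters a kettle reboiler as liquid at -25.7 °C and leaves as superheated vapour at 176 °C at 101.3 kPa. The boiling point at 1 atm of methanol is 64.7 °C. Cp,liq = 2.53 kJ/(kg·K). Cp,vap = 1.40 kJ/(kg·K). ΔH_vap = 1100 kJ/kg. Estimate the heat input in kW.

Q = 5490 kW

liquid -25.7→64.7 °C: 228.71 kJ/kg
vaporisation at 64.7 °C: 1100 kJ/kg
vapour 64.7→176 °C: 155.82 kJ/kg
Δh = 228.71 + 1100 + 155.82 = 1484.5 kJ/kg
Q = ṁ·Δh = 221.7 kg/min × 1484.5 kJ/kg = 329120 kJ/min
|Q| = 5485.3 kW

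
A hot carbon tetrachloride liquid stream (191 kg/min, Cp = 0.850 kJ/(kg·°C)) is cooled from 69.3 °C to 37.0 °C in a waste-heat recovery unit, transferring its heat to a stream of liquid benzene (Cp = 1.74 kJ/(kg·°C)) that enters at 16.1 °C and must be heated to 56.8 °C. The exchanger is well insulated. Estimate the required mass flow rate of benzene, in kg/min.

ṁ_c = 74.0 kg/min

Heat released by hot stream: Q = 191 × 0.850 × (69.3 − 37.0) = 5243.9 kJ/min
Energy balance on cold side (adiabatic exchanger): Q = ṁ_c·Cp_c·(T_c,out − T_c,in)
ṁ_c = 5243.9 / [1.74 × (56.8 − 16.1)] = 74.048 kg/min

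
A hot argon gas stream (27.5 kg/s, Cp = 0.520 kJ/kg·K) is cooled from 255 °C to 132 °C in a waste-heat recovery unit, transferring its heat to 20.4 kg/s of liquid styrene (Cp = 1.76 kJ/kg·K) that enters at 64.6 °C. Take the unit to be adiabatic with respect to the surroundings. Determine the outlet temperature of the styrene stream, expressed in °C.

T_c,out = 114 °C

Heat released by hot stream: Q = 27.5 × 0.520 × (255 − 132) = 1758.9 kJ/s
Energy balance on cold side (adiabatic exchanger): Q = ṁ_c·Cp_c·(T_c,out − T_c,in)
T_c,out = 64.6 + 1758.9/(20.4 × 1.76) = 113.59 °C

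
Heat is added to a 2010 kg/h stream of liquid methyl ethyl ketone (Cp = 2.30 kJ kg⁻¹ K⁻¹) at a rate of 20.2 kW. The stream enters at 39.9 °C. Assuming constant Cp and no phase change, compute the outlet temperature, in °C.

T_out = 55.6 °C

Q = 20.2 kW = 72720 kJ/h
ΔT = Q/(ṁ·Cp) = 72720/(2010×2.30) = 15.73 K
T_out = 39.9 + 15.73 = 55.63 °C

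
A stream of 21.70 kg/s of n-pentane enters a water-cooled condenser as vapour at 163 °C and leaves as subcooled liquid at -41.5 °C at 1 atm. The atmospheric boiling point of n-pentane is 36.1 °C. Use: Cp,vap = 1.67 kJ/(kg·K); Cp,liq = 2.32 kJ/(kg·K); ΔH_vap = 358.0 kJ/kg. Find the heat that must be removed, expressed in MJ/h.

Q_c = 58600 MJ/h

vapour 163→36.1 °C: -211.92 kJ/kg
condensation at 36.1 °C: -358 kJ/kg
liquid 36.1→-41.5 °C: -180.03 kJ/kg
Δh = -211.92 + -358 + -180.03 = -749.95 kJ/kg
Q = ṁ·Δh = 21.70 kg/s × -749.95 kJ/kg = -16274 kJ/s
|Q| = 16274 kW = 58586 MJ/h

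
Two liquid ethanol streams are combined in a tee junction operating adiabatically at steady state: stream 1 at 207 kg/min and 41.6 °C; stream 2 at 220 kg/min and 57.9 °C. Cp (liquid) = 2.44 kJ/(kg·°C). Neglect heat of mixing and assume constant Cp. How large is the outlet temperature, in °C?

T_out = 50.0 °C

No heat crosses the boundary, so H_out = H_in.
Σ ṁᵢCp,ᵢTᵢ = 207×2.44×41.6 + 220×2.44×57.9 = 52092
Σ ṁᵢCp,ᵢ = 207×2.44 + 220×2.44 = 1041.9
T_out = 52092 / 1041.9 = 49.998 °C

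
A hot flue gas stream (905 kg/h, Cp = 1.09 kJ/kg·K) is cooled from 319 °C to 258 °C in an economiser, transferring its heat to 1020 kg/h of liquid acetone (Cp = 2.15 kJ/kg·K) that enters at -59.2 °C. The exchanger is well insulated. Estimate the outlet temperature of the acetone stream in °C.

T_c,out = -31.8 °C

Heat released by hot stream: Q = 905 × 1.09 × (319 − 258) = 60173 kJ/h
Energy balance on cold side (adiabatic exchanger): Q = ṁ_c·Cp_c·(T_c,out − T_c,in)
T_c,out = -59.2 + 60173/(1020 × 2.15) = -31.761 °C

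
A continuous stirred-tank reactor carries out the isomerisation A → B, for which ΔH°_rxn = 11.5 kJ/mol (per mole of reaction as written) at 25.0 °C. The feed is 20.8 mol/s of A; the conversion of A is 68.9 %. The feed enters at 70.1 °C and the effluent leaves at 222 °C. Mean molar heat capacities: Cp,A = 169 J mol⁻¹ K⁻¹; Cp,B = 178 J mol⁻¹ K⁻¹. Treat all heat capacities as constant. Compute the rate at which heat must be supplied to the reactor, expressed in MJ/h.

Q_in = 2610 MJ/h

Extent of reaction ξ = 0.689 × 20.8 = 14.331 mol/s
Reaction term: ξ·ΔH°_rxn = 14.331 × 11.5 = 164.81 kJ/s
Sensible, feed 70.1→25 °C: -158.54 kJ/s
Outlet flows (mol/s): A 6.4688, B 14.331
Sensible, products 25→222 °C: 717.9 kJ/s
Q = ΔH = 724.18 kJ/s = 724.18 kW
Heat supplied = 2607 MJ/h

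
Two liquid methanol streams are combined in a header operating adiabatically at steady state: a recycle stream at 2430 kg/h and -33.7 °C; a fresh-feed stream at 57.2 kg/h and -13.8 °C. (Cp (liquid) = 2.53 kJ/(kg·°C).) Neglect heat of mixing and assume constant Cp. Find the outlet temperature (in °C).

T_out = -33.2 °C

Adiabatic, steady state ⇒ Σ ṁᵢCp,ᵢ(T_out − Tᵢ) = 0
Σ ṁᵢCp,ᵢTᵢ = 2430×2.53×-33.7 + 57.2×2.53×-13.8 = -209180
Σ ṁᵢCp,ᵢ = 2430×2.53 + 57.2×2.53 = 6292.6
T_out = -209180 / 6292.6 = -33.242 °C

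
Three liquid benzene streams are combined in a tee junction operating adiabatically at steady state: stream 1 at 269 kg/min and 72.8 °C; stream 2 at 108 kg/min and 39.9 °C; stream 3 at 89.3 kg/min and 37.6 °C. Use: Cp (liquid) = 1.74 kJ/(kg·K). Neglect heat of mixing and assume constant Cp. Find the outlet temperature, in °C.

Adiabatic, steady state ⇒ Σ ṁᵢCp,ᵢ(T_out − Tᵢ) = 0
T_out = Σ ṁᵢCp,ᵢTᵢ / Σ ṁᵢCp,ᵢ
      = 47415 / 811.36 = 58.439 °C

T_out = 58.4 °C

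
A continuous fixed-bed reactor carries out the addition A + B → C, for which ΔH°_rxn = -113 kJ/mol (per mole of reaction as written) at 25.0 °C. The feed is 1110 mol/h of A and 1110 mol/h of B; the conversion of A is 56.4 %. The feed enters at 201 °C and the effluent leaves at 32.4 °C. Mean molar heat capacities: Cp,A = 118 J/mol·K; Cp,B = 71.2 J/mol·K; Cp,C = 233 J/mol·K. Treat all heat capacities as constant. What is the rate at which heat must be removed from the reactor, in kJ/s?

Q_out = 29.4 kJ/s

Extent of reaction ξ = 0.564 × 1110 = 626.04 mol/h
Reaction term: ξ·ΔH°_rxn = 626.04 × -113 = -70743 kJ/h
Sensible, feed 201→25 °C: -36962 kJ/h
Outlet flows (mol/h): A 483.96, B 483.96, C 626.04
Sensible, products 25→32.4 °C: 1757 kJ/h
Q = ΔH = -105950 kJ/h = -29.43 kW
Heat removed = 29.43 kJ/s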